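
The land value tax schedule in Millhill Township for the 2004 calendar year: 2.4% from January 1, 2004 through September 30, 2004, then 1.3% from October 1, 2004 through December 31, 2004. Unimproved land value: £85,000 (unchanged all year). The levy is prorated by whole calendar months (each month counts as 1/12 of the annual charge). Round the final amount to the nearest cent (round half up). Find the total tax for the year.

£1,806.25

January 1 – September 30, 2004: 9 months at 2.4% → £85,000 × 2.4% × 9/12 = £1,530.0000
October 1 – December 31, 2004: 3 months at 1.3% → £85,000 × 1.3% × 3/12 = £276.2500
Total = £1,806.2500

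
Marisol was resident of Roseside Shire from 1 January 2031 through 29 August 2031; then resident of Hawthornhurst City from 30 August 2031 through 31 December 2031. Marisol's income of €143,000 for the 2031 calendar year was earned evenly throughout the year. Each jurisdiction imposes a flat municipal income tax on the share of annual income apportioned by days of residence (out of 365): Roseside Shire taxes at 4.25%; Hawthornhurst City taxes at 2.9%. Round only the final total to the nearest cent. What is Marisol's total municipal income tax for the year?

Roseside Shire, 1 January – 29 August 2031: 241 days → €143,000 × 4.25% × 241/365 = €4,012.8151
Hawthornhurst City, 30 August – 31 December 2031: 124 days → €143,000 × 2.9% × 124/365 = €1,408.8438
Total = €5,421.6589

€5,421.66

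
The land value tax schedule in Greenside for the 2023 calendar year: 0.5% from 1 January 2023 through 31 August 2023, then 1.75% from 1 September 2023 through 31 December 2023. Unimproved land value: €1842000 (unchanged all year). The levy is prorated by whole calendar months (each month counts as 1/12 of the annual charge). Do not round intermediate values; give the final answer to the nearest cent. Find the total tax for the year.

€16885.00

1 January – 31 August 2023: 8 months at 0.5% → €1842000 × 0.5% × 8/12 = €6140.0000
1 September – 31 December 2023: 4 months at 1.75% → €1842000 × 1.75% × 4/12 = €10745.0000
Total = €16885.0000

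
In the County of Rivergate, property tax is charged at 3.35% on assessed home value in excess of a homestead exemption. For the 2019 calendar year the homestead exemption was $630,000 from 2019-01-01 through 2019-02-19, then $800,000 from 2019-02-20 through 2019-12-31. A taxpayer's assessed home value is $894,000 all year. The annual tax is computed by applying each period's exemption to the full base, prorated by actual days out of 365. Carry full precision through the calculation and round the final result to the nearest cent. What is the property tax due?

$3,929.14

2019-01-01 to 2019-02-19: 50 days, exemption $630,000 → ($894,000 − $630,000) × 3.35% × 50/365 = $1,211.5068
2019-02-20 to 2019-12-31: 315 days, exemption $800,000 → ($894,000 − $800,000) × 3.35% × 315/365 = $2,717.6301
Total = $3,929.1370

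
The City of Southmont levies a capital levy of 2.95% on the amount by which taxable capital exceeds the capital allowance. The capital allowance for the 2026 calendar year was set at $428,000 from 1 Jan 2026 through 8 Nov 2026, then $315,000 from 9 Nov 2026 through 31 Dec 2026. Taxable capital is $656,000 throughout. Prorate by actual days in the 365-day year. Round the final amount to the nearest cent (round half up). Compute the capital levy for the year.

$7,210.04

1 Jan – 8 Nov 2026: 312 days, exemption $428,000 → ($656,000 − $428,000) × 2.95% × 312/365 = $5,749.3479
9 Nov – 31 Dec 2026: 53 days, exemption $315,000 → ($656,000 − $315,000) × 2.95% × 53/365 = $1,460.6945
Total = $7,210.0425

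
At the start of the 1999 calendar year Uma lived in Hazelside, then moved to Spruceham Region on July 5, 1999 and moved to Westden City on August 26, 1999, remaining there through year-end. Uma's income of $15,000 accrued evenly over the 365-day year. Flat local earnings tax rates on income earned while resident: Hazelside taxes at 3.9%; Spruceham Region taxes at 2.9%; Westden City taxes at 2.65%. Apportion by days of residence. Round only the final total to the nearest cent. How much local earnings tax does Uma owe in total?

$497.88

Hazelside, January 1 – July 4, 1999: 185 days → $15,000 × 3.9% × 185/365 = $296.5068
Spruceham Region, July 5 – August 25, 1999: 52 days → $15,000 × 2.9% × 52/365 = $61.9726
Westden City, August 26 – December 31, 1999: 128 days → $15,000 × 2.65% × 128/365 = $139.3973
Total = $497.8767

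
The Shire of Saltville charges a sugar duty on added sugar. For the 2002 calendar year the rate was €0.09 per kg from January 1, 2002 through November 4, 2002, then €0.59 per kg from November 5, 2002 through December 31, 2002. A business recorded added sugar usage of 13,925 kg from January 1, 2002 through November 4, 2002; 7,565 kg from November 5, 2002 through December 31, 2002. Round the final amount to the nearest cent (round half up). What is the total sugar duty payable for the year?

€5,716.60

January 1 – November 4, 2002: 13,925 kg at €0.09/kg → €1,253.25
November 5 – December 31, 2002: 7,565 kg at €0.59/kg → €4,463.35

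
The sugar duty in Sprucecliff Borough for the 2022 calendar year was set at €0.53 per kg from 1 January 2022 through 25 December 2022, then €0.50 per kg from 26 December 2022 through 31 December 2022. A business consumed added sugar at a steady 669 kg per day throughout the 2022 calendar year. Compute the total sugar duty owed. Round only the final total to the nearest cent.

€129297.63

1 January – 25 December 2022: 359 days × 669 kg/day = 240,171 kg at €0.53/kg → €127290.63
26 December – 31 December 2022: 6 days × 669 kg/day = 4,014 kg at €0.50/kg → €2007.00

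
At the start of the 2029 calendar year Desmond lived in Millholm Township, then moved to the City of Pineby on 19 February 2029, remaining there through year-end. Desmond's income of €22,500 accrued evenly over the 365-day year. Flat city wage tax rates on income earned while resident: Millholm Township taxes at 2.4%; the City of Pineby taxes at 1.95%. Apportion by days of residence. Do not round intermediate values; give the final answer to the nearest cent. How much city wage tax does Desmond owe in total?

Millholm Township, 1 January – 18 February 2029: 49 days → €22,500 × 2.4% × 49/365 = €72.4932
The City of Pineby, 19 February – 31 December 2029: 316 days → €22,500 × 1.95% × 316/365 = €379.8493
Total = €452.3425

€452.34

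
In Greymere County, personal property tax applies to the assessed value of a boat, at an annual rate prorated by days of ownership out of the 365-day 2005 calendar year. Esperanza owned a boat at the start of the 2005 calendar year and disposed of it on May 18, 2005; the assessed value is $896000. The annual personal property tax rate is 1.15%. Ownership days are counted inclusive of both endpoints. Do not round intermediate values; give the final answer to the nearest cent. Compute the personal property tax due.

$3895.76

Days held (January 1 – May 18, 2005): 138 out of 365
Tax = $896000 × 1.15% × 138/365 = $3895.7589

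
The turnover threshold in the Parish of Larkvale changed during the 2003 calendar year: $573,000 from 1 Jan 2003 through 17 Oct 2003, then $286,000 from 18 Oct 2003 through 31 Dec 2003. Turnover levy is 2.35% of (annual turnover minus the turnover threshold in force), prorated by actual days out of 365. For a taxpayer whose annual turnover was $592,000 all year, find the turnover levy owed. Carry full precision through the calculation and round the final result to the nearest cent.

$1,832.36

1 Jan – 17 Oct 2003: 290 days, exemption $573,000 → ($592,000 − $573,000) × 2.35% × 290/365 = $354.7534
18 Oct – 31 Dec 2003: 75 days, exemption $286,000 → ($592,000 − $286,000) × 2.35% × 75/365 = $1,477.6027
Total = $1,832.3562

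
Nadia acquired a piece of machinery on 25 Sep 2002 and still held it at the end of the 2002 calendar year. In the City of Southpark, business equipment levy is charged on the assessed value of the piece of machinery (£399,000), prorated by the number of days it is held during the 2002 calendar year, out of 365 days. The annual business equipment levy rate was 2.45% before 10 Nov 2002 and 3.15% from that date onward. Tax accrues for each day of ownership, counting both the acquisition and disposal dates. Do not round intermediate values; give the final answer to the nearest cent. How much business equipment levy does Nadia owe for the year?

£3,022.56

25 Sep – 9 Nov 2002: 46 days at 2.45% → £399,000 × 2.45% × 46/365 = £1,231.9808
10 Nov – 31 Dec 2002: 52 days at 3.15% → £399,000 × 3.15% × 52/365 = £1,790.5808
Total = £3,022.5616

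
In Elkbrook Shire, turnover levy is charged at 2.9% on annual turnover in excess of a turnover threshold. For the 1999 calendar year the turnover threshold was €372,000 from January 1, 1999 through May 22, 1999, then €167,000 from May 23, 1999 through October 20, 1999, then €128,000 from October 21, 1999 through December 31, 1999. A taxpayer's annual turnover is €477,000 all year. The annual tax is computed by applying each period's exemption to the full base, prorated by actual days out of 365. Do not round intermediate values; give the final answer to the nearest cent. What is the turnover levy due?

€6,900.25

January 1 – May 22, 1999: 142 days, exemption €372,000 → (€477,000 − €372,000) × 2.9% × 142/365 = €1,184.6301
May 23 – October 20, 1999: 151 days, exemption €167,000 → (€477,000 − €167,000) × 2.9% × 151/365 = €3,719.1507
October 21 – December 31, 1999: 72 days, exemption €128,000 → (€477,000 − €128,000) × 2.9% × 72/365 = €1,996.4712
Total = €6,900.2521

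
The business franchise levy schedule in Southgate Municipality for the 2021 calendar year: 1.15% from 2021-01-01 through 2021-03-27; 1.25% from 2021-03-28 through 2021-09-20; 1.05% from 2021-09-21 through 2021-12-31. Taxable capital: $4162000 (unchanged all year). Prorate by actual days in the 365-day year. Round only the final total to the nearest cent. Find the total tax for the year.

2021-01-01 to 2021-03-27: 86 days at 1.15% → $4162000 × 1.15% × 86/365 = $11277.3096
2021-03-28 to 2021-09-20: 177 days at 1.25% → $4162000 × 1.25% × 177/365 = $25228.5616
2021-09-21 to 2021-12-31: 102 days at 1.05% → $4162000 × 1.05% × 102/365 = $12212.3342
Total = $48718.2055

$48718.21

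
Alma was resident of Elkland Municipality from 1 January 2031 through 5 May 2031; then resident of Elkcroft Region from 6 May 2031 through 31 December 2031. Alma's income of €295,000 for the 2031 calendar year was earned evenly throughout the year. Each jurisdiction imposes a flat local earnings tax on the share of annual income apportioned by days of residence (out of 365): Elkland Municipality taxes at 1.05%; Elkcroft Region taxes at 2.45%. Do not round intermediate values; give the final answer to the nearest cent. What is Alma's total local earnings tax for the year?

Elkland Municipality, 1 January – 5 May 2031: 125 days → €295,000 × 1.05% × 125/365 = €1,060.7877
Elkcroft Region, 6 May – 31 December 2031: 240 days → €295,000 × 2.45% × 240/365 = €4,752.3288
Total = €5,813.1164

€5,813.12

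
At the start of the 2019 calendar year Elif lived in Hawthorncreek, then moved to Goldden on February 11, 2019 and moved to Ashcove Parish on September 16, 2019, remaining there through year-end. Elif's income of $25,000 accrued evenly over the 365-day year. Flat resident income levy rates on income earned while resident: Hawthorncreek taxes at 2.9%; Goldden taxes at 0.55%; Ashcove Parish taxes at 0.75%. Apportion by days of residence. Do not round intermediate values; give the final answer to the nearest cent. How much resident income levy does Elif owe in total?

$218.15

Hawthorncreek, January 1 – February 10, 2019: 41 days → $25,000 × 2.9% × 41/365 = $81.4384
Goldden, February 11 – September 15, 2019: 217 days → $25,000 × 0.55% × 217/365 = $81.7466
Ashcove Parish, September 16 – December 31, 2019: 107 days → $25,000 × 0.75% × 107/365 = $54.9658
Total = $218.1507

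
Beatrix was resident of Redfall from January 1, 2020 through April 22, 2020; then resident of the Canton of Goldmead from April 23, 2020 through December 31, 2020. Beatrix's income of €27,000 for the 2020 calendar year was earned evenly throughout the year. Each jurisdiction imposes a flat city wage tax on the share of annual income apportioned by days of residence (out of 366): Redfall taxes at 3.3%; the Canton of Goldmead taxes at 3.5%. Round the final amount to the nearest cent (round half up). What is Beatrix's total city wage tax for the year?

€928.33

Redfall, January 1 – April 22, 2020: 113 days → €27,000 × 3.3% × 113/366 = €275.0902
The Canton of Goldmead, April 23 – December 31, 2020: 253 days → €27,000 × 3.5% × 253/366 = €653.2377
Total = €928.3279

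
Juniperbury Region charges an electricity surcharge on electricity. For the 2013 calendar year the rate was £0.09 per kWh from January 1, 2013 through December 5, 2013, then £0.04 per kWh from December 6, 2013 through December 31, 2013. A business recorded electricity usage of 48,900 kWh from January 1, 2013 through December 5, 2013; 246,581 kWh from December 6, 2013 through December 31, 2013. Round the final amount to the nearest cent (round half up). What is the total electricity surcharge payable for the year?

£14,264.24

January 1 – December 5, 2013: 48,900 kWh at £0.09/kWh → £4,401.00
December 6 – December 31, 2013: 246,581 kWh at £0.04/kWh → £9,863.24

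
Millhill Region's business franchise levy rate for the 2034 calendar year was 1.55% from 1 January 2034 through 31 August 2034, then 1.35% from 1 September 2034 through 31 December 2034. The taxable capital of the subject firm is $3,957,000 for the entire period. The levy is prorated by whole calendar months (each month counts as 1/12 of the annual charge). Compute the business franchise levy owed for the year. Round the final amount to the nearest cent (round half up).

$58,695.50

1 January – 31 August 2034: 8 months at 1.55% → $3,957,000 × 1.55% × 8/12 = $40,889.0000
1 September – 31 December 2034: 4 months at 1.35% → $3,957,000 × 1.35% × 4/12 = $17,806.5000
Total = $58,695.5000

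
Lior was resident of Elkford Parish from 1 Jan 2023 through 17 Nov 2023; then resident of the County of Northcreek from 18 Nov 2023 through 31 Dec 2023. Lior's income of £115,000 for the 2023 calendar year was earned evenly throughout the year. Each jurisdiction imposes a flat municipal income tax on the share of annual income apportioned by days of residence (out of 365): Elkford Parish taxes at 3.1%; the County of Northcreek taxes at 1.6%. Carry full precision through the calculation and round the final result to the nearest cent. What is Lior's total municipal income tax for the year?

Elkford Parish, 1 Jan – 17 Nov 2023: 321 days → £115,000 × 3.1% × 321/365 = £3,135.2466
The County of Northcreek, 18 Nov – 31 Dec 2023: 44 days → £115,000 × 1.6% × 44/365 = £221.8082
Total = £3,357.0548

£3,357.05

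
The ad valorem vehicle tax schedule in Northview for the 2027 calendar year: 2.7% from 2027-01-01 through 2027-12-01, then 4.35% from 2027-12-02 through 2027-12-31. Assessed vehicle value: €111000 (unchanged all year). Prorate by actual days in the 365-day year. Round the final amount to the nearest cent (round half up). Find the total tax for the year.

€3147.53

2027-01-01 to 2027-12-01: 335 days at 2.7% → €111000 × 2.7% × 335/365 = €2750.6712
2027-12-02 to 2027-12-31: 30 days at 4.35% → €111000 × 4.35% × 30/365 = €396.8630
Total = €3147.5342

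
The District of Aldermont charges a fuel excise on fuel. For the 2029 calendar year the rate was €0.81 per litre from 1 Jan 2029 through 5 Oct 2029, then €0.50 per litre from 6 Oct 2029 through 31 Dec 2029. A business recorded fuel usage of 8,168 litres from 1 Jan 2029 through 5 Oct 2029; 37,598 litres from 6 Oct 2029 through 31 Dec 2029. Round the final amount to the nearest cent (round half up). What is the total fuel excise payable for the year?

1 Jan – 5 Oct 2029: 8,168 litres at €0.81/litre → €6,616.08
6 Oct – 31 Dec 2029: 37,598 litres at €0.50/litre → €18,799.00

€25,415.08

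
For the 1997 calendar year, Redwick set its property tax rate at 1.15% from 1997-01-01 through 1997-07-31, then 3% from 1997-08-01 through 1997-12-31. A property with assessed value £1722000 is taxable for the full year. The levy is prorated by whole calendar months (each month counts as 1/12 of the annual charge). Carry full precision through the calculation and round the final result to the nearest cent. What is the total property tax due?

1997-01-01 to 1997-07-31: 7 months at 1.15% → £1722000 × 1.15% × 7/12 = £11551.7500
1997-08-01 to 1997-12-31: 5 months at 3% → £1722000 × 3% × 5/12 = £21525.0000
Total = £33076.7500

£33076.75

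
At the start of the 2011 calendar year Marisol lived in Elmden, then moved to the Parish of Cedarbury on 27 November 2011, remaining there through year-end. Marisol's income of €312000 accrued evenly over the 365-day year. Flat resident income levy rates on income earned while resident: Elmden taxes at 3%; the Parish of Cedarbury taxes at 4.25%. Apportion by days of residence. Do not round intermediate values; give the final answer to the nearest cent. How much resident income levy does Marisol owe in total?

€9733.97

Elmden, 1 January – 26 November 2011: 330 days → €312000 × 3% × 330/365 = €8462.4658
The Parish of Cedarbury, 27 November – 31 December 2011: 35 days → €312000 × 4.25% × 35/365 = €1271.5068
Total = €9733.9726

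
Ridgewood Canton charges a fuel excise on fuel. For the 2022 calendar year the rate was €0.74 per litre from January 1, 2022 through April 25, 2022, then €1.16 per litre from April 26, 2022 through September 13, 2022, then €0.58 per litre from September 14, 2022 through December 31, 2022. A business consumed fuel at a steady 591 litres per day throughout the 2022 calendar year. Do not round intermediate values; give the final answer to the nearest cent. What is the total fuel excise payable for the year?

€184321.08

January 1 – April 25, 2022: 115 days × 591 litres/day = 67,965 litres at €0.74/litre → €50294.10
April 26 – September 13, 2022: 141 days × 591 litres/day = 83,331 litres at €1.16/litre → €96663.96
September 14 – December 31, 2022: 109 days × 591 litres/day = 64,419 litres at €0.58/litre → €37363.02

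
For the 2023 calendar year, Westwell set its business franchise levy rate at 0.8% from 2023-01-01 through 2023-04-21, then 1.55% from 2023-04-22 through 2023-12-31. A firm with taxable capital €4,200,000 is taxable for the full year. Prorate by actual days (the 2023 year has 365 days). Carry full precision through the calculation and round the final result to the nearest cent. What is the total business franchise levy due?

€55,520.55

2023-01-01 to 2023-04-21: 111 days at 0.8% → €4,200,000 × 0.8% × 111/365 = €10,218.0822
2023-04-22 to 2023-12-31: 254 days at 1.55% → €4,200,000 × 1.55% × 254/365 = €45,302.4658
Total = €55,520.5479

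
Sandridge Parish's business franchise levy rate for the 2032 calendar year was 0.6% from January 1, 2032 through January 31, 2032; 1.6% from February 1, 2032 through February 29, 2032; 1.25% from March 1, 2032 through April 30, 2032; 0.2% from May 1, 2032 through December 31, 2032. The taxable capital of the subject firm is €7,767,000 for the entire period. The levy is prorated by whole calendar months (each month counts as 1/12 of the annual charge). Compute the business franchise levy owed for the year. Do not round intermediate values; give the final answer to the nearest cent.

€40,776.75

January 1 – January 31, 2032: 1 month at 0.6% → €7,767,000 × 0.6% × 1/12 = €3,883.5000
February 1 – February 29, 2032: 1 month at 1.6% → €7,767,000 × 1.6% × 1/12 = €10,356.0000
March 1 – April 30, 2032: 2 months at 1.25% → €7,767,000 × 1.25% × 2/12 = €16,181.2500
May 1 – December 31, 2032: 8 months at 0.2% → €7,767,000 × 0.2% × 8/12 = €10,356.0000
Total = €40,776.7500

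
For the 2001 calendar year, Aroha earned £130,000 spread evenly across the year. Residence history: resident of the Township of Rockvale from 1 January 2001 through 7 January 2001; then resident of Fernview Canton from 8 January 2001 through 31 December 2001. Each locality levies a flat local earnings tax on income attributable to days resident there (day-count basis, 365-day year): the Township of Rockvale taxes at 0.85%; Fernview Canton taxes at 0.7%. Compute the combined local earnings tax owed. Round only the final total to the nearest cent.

The Township of Rockvale, 1 January – 7 January 2001: 7 days → £130,000 × 0.85% × 7/365 = £21.1918
Fernview Canton, 8 January – 31 December 2001: 358 days → £130,000 × 0.7% × 358/365 = £892.5479
Total = £913.7397

£913.74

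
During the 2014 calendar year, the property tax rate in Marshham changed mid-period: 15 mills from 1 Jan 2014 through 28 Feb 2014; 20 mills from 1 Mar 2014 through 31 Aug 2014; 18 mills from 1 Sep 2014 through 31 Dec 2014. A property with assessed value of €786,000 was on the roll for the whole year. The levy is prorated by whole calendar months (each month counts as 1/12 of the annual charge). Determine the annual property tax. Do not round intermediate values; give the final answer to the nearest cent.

1 Jan – 28 Feb 2014: 2 months at 15 mills → €786,000 × 1.5% × 2/12 = €1,965.0000
1 Mar – 31 Aug 2014: 6 months at 20 mills → €786,000 × 2% × 6/12 = €7,860.0000
1 Sep – 31 Dec 2014: 4 months at 18 mills → €786,000 × 1.8% × 4/12 = €4,716.0000
Total = €14,541.0000

€14,541.00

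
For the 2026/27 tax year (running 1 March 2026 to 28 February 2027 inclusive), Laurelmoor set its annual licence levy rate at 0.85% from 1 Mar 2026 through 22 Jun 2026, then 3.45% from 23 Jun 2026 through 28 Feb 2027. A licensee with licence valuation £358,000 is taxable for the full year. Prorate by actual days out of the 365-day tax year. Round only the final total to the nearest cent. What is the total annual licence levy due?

1 Mar – 22 Jun 2026: 114 days at 0.85% → £358,000 × 0.85% × 114/365 = £950.4164
23 Jun 2026 – 28 Feb 2027: 251 days at 3.45% → £358,000 × 3.45% × 251/365 = £8,493.4274
Total = £9,443.8438

£9,443.84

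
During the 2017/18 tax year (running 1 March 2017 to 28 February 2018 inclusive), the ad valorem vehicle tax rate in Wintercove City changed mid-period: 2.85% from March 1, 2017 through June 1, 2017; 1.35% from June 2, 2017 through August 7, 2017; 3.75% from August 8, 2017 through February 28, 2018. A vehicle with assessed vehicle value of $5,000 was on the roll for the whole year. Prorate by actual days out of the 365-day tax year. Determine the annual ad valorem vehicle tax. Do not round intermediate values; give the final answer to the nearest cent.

March 1 – June 1, 2017: 93 days at 2.85% → $5,000 × 2.85% × 93/365 = $36.3082
June 2 – August 7, 2017: 67 days at 1.35% → $5,000 × 1.35% × 67/365 = $12.3904
August 8, 2017 – February 28, 2018: 205 days at 3.75% → $5,000 × 3.75% × 205/365 = $105.3082
Total = $154.0068

$154.01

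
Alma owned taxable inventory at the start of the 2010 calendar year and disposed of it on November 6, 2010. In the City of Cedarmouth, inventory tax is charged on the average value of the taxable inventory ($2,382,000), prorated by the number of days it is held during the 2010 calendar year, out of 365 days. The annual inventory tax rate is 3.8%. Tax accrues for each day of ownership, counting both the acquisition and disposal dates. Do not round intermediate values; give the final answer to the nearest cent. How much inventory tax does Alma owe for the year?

$76,876.60

Days held (January 1 – November 6, 2010): 310 out of 365
Tax = $2,382,000 × 3.8% × 310/365 = $76,876.6027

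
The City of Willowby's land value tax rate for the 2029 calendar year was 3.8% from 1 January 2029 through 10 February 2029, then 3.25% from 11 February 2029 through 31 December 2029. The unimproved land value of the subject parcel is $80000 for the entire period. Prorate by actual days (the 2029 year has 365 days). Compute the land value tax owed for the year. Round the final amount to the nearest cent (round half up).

1 January – 10 February 2029: 41 days at 3.8% → $80000 × 3.8% × 41/365 = $341.4795
11 February – 31 December 2029: 324 days at 3.25% → $80000 × 3.25% × 324/365 = $2307.9452
Total = $2649.4247

$2649.42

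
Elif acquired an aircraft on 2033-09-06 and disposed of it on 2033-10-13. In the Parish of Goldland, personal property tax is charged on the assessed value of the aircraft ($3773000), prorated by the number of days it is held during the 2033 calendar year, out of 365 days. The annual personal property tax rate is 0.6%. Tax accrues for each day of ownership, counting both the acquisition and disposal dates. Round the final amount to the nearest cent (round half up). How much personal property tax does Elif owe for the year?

Days held (2033-09-06 to 2033-10-13): 38 out of 365
Tax = $3773000 × 0.6% × 38/365 = $2356.8329

$2356.83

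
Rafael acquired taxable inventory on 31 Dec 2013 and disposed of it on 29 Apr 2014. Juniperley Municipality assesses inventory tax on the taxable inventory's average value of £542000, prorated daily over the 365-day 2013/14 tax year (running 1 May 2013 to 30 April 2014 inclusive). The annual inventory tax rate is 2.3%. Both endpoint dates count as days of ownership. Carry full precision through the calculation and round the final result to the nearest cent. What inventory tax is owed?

Days held (31 Dec 2013 – 29 Apr 2014): 120 out of 365
Tax = £542000 × 2.3% × 120/365 = £4098.4110

£4098.41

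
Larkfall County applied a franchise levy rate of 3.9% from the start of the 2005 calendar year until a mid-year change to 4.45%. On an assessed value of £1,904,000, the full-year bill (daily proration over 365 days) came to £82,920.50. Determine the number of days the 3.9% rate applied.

Let d = days at the first rate; then 365 − d days at the second rate.
£1,904,000 × [3.9%·d + 4.45%·(365−d)] / 365 = £82,920.50
Solving gives d = 63, so the new rate took effect on 5 Mar 2005.

63 days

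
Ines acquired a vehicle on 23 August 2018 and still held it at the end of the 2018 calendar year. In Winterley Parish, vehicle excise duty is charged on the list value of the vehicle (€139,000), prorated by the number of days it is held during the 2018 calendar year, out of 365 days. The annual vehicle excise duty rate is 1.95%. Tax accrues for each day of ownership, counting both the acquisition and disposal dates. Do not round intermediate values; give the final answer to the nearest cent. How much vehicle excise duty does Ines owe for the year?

€972.81

Days held (23 August – 31 December 2018): 131 out of 365
Tax = €139,000 × 1.95% × 131/365 = €972.8096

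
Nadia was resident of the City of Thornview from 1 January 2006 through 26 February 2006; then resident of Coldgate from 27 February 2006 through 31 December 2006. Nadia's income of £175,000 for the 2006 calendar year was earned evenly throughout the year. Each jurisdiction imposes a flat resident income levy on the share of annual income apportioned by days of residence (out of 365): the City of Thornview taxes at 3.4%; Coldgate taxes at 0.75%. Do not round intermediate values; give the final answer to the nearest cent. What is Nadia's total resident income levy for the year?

£2,036.71

The City of Thornview, 1 January – 26 February 2006: 57 days → £175,000 × 3.4% × 57/365 = £929.1781
Coldgate, 27 February – 31 December 2006: 308 days → £175,000 × 0.75% × 308/365 = £1,107.5342
Total = £2,036.7123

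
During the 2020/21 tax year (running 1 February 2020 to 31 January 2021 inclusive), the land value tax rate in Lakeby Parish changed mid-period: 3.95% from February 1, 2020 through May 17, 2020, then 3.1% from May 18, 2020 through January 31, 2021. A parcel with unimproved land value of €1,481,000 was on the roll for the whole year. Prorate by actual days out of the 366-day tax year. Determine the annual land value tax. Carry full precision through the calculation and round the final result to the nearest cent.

February 1 – May 17, 2020: 107 days at 3.95% → €1,481,000 × 3.95% × 107/366 = €17,102.3128
May 18, 2020 – January 31, 2021: 259 days at 3.1% → €1,481,000 × 3.1% × 259/366 = €32,488.9317
Total = €49,591.2445

€49,591.24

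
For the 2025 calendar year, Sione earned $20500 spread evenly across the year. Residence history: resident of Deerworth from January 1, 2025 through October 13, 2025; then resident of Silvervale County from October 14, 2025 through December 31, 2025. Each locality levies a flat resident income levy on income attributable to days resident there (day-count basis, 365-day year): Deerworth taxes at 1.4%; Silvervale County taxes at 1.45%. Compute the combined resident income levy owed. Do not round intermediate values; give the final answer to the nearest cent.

Deerworth, January 1 – October 13, 2025: 286 days → $20500 × 1.4% × 286/365 = $224.8822
Silvervale County, October 14 – December 31, 2025: 79 days → $20500 × 1.45% × 79/365 = $64.3363
Total = $289.2185

$289.22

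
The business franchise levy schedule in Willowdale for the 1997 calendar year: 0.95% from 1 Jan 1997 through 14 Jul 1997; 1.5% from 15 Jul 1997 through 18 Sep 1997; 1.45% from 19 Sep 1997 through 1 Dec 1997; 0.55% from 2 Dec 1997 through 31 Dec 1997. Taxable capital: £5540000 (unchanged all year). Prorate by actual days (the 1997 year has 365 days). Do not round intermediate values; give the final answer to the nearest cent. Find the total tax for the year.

1 Jan – 14 Jul 1997: 195 days at 0.95% → £5540000 × 0.95% × 195/365 = £28117.3973
15 Jul – 18 Sep 1997: 66 days at 1.5% → £5540000 × 1.5% × 66/365 = £15026.3014
19 Sep – 1 Dec 1997: 74 days at 1.45% → £5540000 × 1.45% × 74/365 = £16286.0822
2 Dec – 31 Dec 1997: 30 days at 0.55% → £5540000 × 0.55% × 30/365 = £2504.3836
Total = £61934.1644

£61934.16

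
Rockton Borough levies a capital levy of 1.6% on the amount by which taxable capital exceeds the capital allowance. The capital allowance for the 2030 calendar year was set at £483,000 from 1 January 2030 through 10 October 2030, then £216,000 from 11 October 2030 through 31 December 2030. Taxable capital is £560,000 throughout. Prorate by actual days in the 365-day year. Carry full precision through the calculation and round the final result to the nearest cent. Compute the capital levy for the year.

£2,191.74

1 January – 10 October 2030: 283 days, exemption £483,000 → (£560,000 − £483,000) × 1.6% × 283/365 = £955.2219
11 October – 31 December 2030: 82 days, exemption £216,000 → (£560,000 − £216,000) × 1.6% × 82/365 = £1,236.5151
Total = £2,191.7370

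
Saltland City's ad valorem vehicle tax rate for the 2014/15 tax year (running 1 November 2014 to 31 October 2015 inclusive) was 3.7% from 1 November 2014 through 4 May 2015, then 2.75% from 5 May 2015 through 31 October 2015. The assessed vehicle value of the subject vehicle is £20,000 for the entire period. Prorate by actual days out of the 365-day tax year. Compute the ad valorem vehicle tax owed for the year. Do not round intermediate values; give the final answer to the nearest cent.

£646.30

1 November 2014 – 4 May 2015: 185 days at 3.7% → £20,000 × 3.7% × 185/365 = £375.0685
5 May – 31 October 2015: 180 days at 2.75% → £20,000 × 2.75% × 180/365 = £271.2329
Total = £646.3014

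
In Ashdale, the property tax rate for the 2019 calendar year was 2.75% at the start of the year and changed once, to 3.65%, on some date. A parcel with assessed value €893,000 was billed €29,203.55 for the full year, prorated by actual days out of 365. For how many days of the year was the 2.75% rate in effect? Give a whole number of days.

Let d = days at the first rate; then 365 − d days at the second rate.
€893,000 × [2.75%·d + 3.65%·(365−d)] / 365 = €29,203.55
Solving gives d = 154, so the new rate took effect on June 4, 2019.

154 days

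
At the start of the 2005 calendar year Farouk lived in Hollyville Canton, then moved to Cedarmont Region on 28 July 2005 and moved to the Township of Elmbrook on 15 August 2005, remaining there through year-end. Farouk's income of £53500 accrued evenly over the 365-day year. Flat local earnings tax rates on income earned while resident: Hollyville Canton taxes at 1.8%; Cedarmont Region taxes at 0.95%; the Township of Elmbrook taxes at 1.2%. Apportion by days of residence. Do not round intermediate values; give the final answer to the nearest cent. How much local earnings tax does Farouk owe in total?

Hollyville Canton, 1 January – 27 July 2005: 208 days → £53500 × 1.8% × 208/365 = £548.7781
Cedarmont Region, 28 July – 14 August 2005: 18 days → £53500 × 0.95% × 18/365 = £25.0644
The Township of Elmbrook, 15 August – 31 December 2005: 139 days → £53500 × 1.2% × 139/365 = £244.4877
Total = £818.3301

£818.33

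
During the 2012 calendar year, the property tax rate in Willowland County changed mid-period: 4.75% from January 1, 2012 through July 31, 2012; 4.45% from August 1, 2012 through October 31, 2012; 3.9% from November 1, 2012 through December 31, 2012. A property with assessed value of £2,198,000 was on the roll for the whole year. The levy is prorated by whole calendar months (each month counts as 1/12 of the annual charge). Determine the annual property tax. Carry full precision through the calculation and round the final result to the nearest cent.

January 1 – July 31, 2012: 7 months at 4.75% → £2,198,000 × 4.75% × 7/12 = £60,902.9167
August 1 – October 31, 2012: 3 months at 4.45% → £2,198,000 × 4.45% × 3/12 = £24,452.7500
November 1 – December 31, 2012: 2 months at 3.9% → £2,198,000 × 3.9% × 2/12 = £14,287.0000
Total = £99,642.6667

£99,642.67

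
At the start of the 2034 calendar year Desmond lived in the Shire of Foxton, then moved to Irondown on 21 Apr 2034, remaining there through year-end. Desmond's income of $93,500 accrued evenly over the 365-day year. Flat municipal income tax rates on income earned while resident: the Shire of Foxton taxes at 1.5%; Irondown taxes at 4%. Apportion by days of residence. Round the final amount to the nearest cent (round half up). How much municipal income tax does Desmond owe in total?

$3,035.55

The Shire of Foxton, 1 Jan – 20 Apr 2034: 110 days → $93,500 × 1.5% × 110/365 = $422.6712
Irondown, 21 Apr – 31 Dec 2034: 255 days → $93,500 × 4% × 255/365 = $2,612.8767
Total = $3,035.5479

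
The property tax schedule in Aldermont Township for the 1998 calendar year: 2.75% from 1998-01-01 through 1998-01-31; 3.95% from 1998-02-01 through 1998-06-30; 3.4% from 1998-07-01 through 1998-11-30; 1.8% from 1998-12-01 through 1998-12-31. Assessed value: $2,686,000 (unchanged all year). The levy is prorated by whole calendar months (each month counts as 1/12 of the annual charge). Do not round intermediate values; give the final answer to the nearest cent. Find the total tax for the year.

1998-01-01 to 1998-01-31: 1 month at 2.75% → $2,686,000 × 2.75% × 1/12 = $6,155.4167
1998-02-01 to 1998-06-30: 5 months at 3.95% → $2,686,000 × 3.95% × 5/12 = $44,207.0833
1998-07-01 to 1998-11-30: 5 months at 3.4% → $2,686,000 × 3.4% × 5/12 = $38,051.6667
1998-12-01 to 1998-12-31: 1 month at 1.8% → $2,686,000 × 1.8% × 1/12 = $4,029.0000
Total = $92,443.1667

$92,443.17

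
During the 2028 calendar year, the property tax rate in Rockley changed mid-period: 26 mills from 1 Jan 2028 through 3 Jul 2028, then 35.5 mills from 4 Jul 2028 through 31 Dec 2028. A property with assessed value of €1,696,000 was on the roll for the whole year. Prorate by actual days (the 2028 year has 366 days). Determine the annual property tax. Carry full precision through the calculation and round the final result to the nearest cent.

1 Jan – 3 Jul 2028: 185 days at 26 mills → €1,696,000 × 2.6% × 185/366 = €22,288.9617
4 Jul – 31 Dec 2028: 181 days at 35.5 mills → €1,696,000 × 3.55% × 181/366 = €29,774.9945
Total = €52,063.9563

€52,063.96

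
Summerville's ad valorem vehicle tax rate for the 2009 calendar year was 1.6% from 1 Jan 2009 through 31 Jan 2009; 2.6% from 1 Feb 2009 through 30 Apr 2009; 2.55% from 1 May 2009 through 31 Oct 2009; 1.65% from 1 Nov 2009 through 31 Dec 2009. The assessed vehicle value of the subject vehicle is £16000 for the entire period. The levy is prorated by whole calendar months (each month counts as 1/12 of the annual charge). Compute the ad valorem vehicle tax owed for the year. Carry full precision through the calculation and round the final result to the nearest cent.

1 Jan – 31 Jan 2009: 1 month at 1.6% → £16000 × 1.6% × 1/12 = £21.3333
1 Feb – 30 Apr 2009: 3 months at 2.6% → £16000 × 2.6% × 3/12 = £104.0000
1 May – 31 Oct 2009: 6 months at 2.55% → £16000 × 2.55% × 6/12 = £204.0000
1 Nov – 31 Dec 2009: 2 months at 1.65% → £16000 × 1.65% × 2/12 = £44.0000
Total = £373.3333

£373.33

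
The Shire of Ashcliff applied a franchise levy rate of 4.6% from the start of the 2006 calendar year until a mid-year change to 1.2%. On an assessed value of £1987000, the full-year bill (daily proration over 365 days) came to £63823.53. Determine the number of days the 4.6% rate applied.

216 days

Let d = days at the first rate; then 365 − d days at the second rate.
£1987000 × [4.6%·d + 1.2%·(365−d)] / 365 = £63823.53
Solving gives d = 216, so the new rate took effect on 5 August 2006.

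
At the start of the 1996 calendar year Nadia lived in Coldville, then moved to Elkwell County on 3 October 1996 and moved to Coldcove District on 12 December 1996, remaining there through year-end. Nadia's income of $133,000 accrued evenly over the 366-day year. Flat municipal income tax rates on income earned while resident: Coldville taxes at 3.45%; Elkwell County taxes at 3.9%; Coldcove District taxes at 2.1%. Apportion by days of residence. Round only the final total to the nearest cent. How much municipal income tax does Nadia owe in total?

$4,604.85

Coldville, 1 January – 2 October 1996: 276 days → $133,000 × 3.45% × 276/366 = $3,460.1803
Elkwell County, 3 October – 11 December 1996: 70 days → $133,000 × 3.9% × 70/366 = $992.0492
Coldcove District, 12 December – 31 December 1996: 20 days → $133,000 × 2.1% × 20/366 = $152.6230
Total = $4,604.8525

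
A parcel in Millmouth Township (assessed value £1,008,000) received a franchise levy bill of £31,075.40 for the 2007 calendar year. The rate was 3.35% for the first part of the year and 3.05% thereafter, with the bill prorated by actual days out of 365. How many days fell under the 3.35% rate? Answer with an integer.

Let d = days at the first rate; then 365 − d days at the second rate.
£1,008,000 × [3.35%·d + 3.05%·(365−d)] / 365 = £31,075.40
Solving gives d = 40, so the new rate took effect on February 10, 2007.

40 days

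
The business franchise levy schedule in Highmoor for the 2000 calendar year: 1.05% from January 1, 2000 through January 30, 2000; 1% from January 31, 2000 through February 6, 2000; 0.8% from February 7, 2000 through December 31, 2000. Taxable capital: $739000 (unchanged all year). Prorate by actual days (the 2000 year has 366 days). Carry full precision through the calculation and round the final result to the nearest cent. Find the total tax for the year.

January 1 – January 30, 2000: 30 days at 1.05% → $739000 × 1.05% × 30/366 = $636.0246
January 31 – February 6, 2000: 7 days at 1% → $739000 × 1% × 7/366 = $141.3388
February 7 – December 31, 2000: 329 days at 0.8% → $739000 × 0.8% × 329/366 = $5314.3388
Total = $6091.7022

$6091.70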